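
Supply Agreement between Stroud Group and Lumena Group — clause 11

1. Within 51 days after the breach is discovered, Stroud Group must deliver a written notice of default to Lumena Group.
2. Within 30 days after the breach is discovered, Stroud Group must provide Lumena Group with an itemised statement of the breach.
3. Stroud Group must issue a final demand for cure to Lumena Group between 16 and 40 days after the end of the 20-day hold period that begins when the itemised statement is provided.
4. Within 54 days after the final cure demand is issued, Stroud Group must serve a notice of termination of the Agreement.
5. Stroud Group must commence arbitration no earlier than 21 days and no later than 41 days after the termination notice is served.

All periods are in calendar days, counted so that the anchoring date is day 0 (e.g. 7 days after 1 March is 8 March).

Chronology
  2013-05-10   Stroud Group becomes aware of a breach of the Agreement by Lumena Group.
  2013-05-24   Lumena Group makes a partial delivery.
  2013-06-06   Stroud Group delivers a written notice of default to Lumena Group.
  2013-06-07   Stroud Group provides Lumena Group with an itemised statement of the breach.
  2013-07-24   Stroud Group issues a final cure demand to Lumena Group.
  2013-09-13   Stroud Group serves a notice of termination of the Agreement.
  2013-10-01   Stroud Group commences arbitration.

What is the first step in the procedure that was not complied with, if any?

Step 5

Step 1 — counting 51 days from 2013-05-10 (when the breach is discovered) gives a deadline of 2013-06-30; done 2013-06-06 — timely.
Step 2 — counting 30 days from 2013-05-10 (when the breach is discovered) gives a deadline of 2013-06-09; completed 2013-06-07, before the deadline.
Step 3 — 16 and 40 days from 2013-06-27 (end of the 20-day hold period, which began when the itemised statement is provided on 2013-06-07) are 2013-07-13 and 2013-08-06 respectively; done 2013-07-24, which is between those dates.
Step 4 — counting 54 days from 2013-07-24 (when the final cure demand is issued) gives a deadline of 2013-09-16; completed 2013-09-13, before the deadline.
Step 5 — 21 and 41 days from 2013-09-13 (when the termination notice is served) are 2013-10-04 and 2013-10-24 respectively; done 2013-10-01 — 3 days before the window opened.
The analysis stops there.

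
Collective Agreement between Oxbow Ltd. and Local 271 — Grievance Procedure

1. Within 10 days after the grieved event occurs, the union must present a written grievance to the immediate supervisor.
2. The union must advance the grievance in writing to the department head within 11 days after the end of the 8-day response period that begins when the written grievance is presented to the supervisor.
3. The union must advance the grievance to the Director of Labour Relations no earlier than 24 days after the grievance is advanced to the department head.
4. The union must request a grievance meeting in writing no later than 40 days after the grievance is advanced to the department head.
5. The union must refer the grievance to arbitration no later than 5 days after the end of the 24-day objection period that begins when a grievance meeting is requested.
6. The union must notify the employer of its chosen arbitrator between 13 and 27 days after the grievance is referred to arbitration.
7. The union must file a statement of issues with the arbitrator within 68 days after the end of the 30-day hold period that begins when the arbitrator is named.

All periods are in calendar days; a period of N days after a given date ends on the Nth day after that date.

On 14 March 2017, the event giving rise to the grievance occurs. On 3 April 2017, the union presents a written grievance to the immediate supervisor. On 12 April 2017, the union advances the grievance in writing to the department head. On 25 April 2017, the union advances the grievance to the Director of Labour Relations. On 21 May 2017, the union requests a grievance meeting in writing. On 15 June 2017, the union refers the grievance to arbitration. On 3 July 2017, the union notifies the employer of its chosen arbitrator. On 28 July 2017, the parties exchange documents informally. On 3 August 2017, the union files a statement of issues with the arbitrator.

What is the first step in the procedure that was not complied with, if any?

Step 1

Step 1 — counting 10 days from 14 March 2017 (when the grieved event occurs) gives a deadline of 24 March 2017; done 3 April 2017 — 10 days late.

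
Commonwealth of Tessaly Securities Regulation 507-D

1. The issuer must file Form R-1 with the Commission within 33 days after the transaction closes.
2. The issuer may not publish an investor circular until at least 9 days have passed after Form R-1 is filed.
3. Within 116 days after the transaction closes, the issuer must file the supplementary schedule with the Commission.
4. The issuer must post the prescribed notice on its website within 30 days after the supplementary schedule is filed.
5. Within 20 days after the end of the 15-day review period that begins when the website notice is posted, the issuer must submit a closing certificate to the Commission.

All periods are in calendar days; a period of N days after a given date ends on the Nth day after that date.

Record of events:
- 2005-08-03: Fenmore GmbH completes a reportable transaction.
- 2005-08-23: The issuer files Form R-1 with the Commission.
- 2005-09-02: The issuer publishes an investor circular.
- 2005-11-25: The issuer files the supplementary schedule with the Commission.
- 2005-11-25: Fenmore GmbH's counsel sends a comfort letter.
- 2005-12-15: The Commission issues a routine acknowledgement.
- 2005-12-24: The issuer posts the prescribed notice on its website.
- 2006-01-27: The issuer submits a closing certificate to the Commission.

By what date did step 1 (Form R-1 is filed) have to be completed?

Step 1 runs from 2005-08-03, when the transaction closes. 33 days after 2005-08-03 is 2005-09-05.

2005-09-05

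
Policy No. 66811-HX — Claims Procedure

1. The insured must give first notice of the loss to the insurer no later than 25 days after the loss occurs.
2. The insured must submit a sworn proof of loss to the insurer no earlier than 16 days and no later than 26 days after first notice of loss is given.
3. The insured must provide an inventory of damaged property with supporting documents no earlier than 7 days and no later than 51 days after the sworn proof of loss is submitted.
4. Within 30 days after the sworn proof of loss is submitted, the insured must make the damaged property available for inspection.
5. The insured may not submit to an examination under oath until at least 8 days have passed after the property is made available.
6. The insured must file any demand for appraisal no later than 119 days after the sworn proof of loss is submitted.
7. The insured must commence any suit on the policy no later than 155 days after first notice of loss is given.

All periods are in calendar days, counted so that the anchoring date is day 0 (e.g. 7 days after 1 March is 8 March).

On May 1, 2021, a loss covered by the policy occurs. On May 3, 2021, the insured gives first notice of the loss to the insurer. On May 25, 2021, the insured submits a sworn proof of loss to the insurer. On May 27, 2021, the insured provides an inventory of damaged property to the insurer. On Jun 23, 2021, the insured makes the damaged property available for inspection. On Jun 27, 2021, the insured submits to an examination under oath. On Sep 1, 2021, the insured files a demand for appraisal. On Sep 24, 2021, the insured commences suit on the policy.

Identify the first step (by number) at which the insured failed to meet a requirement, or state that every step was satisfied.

Step 1: 25 days after May 1, 2021 (when the loss occurs) is May 26, 2021; completed May 3, 2021, before the deadline.
Step 2: the window is 16–26 days after May 3, 2021 (when first notice of loss is given), so May 19, 2021 through May 29, 2021; May 25, 2021 falls inside that range.
Step 3: the window is 7–51 days after May 25, 2021 (when the sworn proof of loss is submitted), so Jun 1, 2021 through Jul 15, 2021; May 27, 2021 is 5 days too early.
The procedure was therefore not followed at step 3.

Step 3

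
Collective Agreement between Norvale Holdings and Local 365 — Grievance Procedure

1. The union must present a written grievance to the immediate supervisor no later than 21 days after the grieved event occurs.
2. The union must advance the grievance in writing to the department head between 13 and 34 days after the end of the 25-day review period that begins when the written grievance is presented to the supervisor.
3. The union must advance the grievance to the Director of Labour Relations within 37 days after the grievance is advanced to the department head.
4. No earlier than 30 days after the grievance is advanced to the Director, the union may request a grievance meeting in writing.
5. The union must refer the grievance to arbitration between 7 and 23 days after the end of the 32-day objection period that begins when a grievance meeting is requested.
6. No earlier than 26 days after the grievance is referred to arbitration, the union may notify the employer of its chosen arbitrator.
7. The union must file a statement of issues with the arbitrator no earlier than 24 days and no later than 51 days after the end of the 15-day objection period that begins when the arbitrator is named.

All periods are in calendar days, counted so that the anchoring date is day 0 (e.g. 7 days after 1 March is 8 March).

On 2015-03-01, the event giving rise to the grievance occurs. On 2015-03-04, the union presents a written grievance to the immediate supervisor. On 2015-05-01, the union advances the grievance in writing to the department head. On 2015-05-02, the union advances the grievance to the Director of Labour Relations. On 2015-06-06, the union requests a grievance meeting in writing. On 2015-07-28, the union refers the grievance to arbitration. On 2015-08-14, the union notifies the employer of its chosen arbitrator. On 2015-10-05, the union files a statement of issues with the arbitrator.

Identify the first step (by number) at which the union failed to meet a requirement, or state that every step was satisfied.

Step 6

(1) due by 2015-03-01 + 21 days = 2015-03-22; completed 2015-03-04, before the deadline.
(2) the permitted window runs from 2015-03-29 + 13 = 2015-04-11 to 2015-03-29 + 34 = 2015-05-02; 2015-05-01 falls inside that range.
(3) due by 2015-05-01 + 37 days = 2015-06-07; completed 2015-05-02, before the deadline.
(4) permitted from 2015-05-02 + 30 days = 2015-06-01 onward; done 2015-06-06 — permitted.
(5) the permitted window runs from 2015-07-08 + 7 = 2015-07-15 to 2015-07-08 + 23 = 2015-07-31; done 2015-07-28 — within the window.
(6) permitted from 2015-07-28 + 26 days = 2015-08-23 onward; done 2015-08-14 — 9 days too early.
The procedure was therefore not followed at step 6.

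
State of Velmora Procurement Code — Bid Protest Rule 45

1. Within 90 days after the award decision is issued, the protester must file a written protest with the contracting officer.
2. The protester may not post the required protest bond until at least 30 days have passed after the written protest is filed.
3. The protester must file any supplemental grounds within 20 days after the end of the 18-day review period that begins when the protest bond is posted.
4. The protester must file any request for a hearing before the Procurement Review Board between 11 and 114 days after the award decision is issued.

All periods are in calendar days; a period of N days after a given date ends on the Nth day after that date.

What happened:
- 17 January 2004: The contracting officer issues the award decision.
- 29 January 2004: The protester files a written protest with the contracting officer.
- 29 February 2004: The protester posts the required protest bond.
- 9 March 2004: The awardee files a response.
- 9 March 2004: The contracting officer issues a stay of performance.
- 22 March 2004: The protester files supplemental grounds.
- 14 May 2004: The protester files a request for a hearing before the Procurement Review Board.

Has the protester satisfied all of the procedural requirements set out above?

No

Step 1 — counting 90 days from 17 January 2004 (when the award decision is issued) gives a deadline of 16 April 2004; 29 January 2004 is within that limit.
Step 2 — must wait 30 days from 29 January 2004 (when the written protest is filed), so not before 28 February 2004; done 29 February 2004 — permitted.
Step 3 — counting 20 days from 18 March 2004 (end of the 18-day review period, which began when the protest bond is posted on 29 February 2004) gives a deadline of 7 April 2004; completed 22 March 2004, before the deadline.
Step 4 — 11 and 114 days from 17 January 2004 (when the award decision is issued) are 28 January 2004 and 10 May 2004 respectively; done 14 May 2004 — 4 days after the window closed.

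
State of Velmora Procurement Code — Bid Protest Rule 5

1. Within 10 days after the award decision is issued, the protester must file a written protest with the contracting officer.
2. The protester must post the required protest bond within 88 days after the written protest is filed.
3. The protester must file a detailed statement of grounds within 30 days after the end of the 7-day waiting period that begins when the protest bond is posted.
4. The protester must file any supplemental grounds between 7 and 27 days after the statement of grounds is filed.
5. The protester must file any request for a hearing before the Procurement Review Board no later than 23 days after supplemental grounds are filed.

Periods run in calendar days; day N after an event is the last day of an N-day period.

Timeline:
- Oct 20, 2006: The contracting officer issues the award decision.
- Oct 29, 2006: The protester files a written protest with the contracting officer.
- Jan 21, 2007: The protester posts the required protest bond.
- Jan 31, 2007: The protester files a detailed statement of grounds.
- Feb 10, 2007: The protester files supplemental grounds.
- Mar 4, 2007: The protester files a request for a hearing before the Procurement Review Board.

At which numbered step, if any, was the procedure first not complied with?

(1) due by Oct 20, 2006 + 10 days = Oct 30, 2006; Oct 29, 2006 is within that limit.
(2) due by Oct 29, 2006 + 88 days = Jan 25, 2007; completed Jan 21, 2007, before the deadline.
(3) due by Jan 28, 2007 + 30 days = Feb 27, 2007; completed Jan 31, 2007, before the deadline.
(4) the permitted window runs from Jan 31, 2007 + 7 = Feb 7, 2007 to Jan 31, 2007 + 27 = Feb 27, 2007; Feb 10, 2007 falls inside that range.
(5) due by Feb 10, 2007 + 23 days = Mar 5, 2007; Mar 4, 2007 is within that limit.

None — every step was satisfied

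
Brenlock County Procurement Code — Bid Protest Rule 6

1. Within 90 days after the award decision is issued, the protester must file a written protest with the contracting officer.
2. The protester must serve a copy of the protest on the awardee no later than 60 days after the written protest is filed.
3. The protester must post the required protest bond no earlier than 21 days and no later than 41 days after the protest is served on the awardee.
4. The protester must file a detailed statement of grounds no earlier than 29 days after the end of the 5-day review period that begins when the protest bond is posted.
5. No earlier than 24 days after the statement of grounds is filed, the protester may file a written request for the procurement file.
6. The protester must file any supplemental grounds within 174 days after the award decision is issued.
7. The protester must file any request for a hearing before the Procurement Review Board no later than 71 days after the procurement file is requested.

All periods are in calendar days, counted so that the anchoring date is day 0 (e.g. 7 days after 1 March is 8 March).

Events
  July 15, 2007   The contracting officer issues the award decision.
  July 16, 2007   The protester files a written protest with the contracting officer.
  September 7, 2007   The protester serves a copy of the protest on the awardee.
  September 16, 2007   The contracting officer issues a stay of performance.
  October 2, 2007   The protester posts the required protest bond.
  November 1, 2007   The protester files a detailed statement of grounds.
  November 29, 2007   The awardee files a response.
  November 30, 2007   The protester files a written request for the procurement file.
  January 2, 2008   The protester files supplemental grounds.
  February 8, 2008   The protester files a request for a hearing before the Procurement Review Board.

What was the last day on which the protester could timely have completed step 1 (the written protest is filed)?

Step 1 runs from July 15, 2007, when the award decision is issued. 90 days after July 15, 2007 is October 13, 2007.

October 13, 2007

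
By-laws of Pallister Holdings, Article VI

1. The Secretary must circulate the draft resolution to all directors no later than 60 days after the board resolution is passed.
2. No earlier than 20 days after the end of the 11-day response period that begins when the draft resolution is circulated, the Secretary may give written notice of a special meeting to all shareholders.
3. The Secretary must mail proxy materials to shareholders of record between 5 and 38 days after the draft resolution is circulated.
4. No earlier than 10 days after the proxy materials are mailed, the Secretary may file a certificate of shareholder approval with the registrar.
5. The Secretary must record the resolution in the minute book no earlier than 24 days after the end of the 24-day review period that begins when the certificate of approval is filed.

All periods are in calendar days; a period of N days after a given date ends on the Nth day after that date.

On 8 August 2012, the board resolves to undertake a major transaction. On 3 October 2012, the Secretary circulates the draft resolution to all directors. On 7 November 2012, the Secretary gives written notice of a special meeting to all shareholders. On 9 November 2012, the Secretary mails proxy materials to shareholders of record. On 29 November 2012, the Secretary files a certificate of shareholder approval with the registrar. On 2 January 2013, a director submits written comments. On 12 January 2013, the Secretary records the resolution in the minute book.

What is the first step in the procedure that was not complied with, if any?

Step 5

Step 1: 60 days after 8 August 2012 (when the board resolution is passed) is 7 October 2012; completed 3 October 2012, before the deadline.
Step 2: the earliest permitted date is 20 days after 14 October 2012 (end of the 11-day response period, which began when the draft resolution is circulated on 3 October 2012), i.e. 3 November 2012; done 7 November 2012 — permitted.
Step 3: the window is 5–38 days after 3 October 2012 (when the draft resolution is circulated), so 8 October 2012 through 10 November 2012; done 9 November 2012 — within the window.
Step 4: the earliest permitted date is 10 days after 9 November 2012 (when the proxy materials are mailed), i.e. 19 November 2012; 29 November 2012 is on or after that date.
Step 5: the earliest permitted date is 24 days after 23 December 2012 (end of the 24-day review period, which began when the certificate of approval is filed on 29 November 2012), i.e. 16 January 2013; acted on 12 January 2013, 4 days prematurely.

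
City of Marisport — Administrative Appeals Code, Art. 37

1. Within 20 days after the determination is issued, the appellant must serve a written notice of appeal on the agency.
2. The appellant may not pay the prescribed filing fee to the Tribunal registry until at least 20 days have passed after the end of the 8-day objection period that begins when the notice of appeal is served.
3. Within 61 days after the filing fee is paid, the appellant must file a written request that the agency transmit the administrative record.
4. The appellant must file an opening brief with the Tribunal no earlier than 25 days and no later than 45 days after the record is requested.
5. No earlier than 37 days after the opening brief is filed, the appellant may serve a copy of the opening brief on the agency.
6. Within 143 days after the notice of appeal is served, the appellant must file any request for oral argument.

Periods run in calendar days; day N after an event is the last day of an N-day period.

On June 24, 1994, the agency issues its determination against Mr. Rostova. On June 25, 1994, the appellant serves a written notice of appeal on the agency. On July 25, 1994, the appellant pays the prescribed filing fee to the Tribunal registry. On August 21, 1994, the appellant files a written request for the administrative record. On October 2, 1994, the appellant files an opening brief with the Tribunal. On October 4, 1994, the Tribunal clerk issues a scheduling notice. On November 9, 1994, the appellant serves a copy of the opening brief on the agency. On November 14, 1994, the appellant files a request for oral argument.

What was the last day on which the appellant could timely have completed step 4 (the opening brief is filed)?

October 5, 1994

Step 4 runs from August 21, 1994, when the record is requested. The window is 25–45 days after August 21, 1994; it closes on October 5, 1994.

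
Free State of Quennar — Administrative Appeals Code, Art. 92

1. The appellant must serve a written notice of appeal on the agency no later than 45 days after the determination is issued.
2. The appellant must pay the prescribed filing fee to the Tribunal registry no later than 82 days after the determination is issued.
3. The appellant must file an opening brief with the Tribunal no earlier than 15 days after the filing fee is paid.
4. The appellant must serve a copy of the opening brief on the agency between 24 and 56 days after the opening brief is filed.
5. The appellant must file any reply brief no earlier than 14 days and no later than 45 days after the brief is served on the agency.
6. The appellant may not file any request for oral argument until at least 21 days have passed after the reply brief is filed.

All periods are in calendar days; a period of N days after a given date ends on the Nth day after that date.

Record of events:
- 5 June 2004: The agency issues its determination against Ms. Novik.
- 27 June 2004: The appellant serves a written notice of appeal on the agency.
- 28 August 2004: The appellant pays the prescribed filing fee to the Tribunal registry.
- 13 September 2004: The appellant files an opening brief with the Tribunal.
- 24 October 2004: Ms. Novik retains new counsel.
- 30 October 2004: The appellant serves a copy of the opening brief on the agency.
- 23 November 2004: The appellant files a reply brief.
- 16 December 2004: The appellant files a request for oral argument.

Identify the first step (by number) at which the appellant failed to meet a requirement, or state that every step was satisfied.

Step 2

Step 1 — counting 45 days from 5 June 2004 (when the determination is issued) gives a deadline of 20 July 2004; done 27 June 2004 — timely.
Step 2 — counting 82 days from 5 June 2004 (when the determination is issued) gives a deadline of 26 August 2004; done 28 August 2004 — 2 days late.
The analysis stops there.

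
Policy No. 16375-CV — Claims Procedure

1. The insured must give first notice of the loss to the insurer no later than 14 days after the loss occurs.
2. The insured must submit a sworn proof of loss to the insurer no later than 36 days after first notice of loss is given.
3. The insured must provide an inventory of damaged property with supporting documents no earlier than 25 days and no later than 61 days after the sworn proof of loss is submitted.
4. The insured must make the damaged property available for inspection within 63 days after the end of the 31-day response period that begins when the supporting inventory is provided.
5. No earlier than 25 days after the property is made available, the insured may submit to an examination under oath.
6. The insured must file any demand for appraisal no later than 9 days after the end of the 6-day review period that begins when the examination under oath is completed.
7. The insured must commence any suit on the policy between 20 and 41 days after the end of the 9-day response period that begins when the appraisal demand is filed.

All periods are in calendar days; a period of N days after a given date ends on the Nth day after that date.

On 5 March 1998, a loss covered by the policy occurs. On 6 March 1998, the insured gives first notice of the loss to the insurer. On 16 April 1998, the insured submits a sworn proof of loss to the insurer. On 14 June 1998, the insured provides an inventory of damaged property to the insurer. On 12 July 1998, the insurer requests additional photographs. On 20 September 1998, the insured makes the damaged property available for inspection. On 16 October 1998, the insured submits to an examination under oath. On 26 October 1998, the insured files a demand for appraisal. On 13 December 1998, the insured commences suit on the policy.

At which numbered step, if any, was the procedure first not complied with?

Step 1 — counting 14 days from 5 March 1998 (when the loss occurs) gives a deadline of 19 March 1998; completed 6 March 1998, before the deadline.
Step 2 — counting 36 days from 6 March 1998 (when first notice of loss is given) gives a deadline of 11 April 1998; 16 April 1998 misses that deadline by 5 days.
The analysis stops there.

Step 2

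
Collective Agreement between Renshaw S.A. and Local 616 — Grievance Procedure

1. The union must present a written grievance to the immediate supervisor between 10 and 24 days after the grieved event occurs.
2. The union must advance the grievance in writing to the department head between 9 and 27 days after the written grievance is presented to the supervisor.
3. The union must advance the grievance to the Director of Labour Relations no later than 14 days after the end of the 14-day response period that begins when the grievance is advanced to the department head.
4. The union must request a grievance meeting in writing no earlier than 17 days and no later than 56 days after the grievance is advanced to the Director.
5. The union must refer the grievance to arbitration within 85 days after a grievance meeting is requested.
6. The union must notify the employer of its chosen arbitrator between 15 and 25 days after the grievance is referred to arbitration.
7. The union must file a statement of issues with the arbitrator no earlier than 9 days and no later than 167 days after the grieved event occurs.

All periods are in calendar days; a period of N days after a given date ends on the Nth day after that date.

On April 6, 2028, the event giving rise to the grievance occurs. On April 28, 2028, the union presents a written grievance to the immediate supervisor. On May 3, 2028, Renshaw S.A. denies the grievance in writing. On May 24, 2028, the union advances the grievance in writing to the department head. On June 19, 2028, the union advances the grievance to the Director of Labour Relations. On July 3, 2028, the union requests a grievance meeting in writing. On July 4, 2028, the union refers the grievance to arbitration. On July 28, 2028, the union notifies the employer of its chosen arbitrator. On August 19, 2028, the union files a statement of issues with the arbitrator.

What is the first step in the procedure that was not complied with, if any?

Step 4

Step 1 — 10 and 24 days from April 6, 2028 (when the grieved event occurs) are April 16, 2028 and April 30, 2028 respectively; done April 28, 2028, which is between those dates.
Step 2 — 9 and 27 days from April 28, 2028 (when the written grievance is presented to the supervisor) are May 7, 2028 and May 25, 2028 respectively; done May 24, 2028, which is between those dates.
Step 3 — counting 14 days from June 7, 2028 (end of the 14-day response period, which began when the grievance is advanced to the department head on May 24, 2028) gives a deadline of June 21, 2028; done June 19, 2028 — timely.
Step 4 — 17 and 56 days from June 19, 2028 (when the grievance is advanced to the Director) are July 6, 2028 and August 14, 2028 respectively; done July 3, 2028 — 3 days before the window opened.
The procedure was therefore not followed at step 4.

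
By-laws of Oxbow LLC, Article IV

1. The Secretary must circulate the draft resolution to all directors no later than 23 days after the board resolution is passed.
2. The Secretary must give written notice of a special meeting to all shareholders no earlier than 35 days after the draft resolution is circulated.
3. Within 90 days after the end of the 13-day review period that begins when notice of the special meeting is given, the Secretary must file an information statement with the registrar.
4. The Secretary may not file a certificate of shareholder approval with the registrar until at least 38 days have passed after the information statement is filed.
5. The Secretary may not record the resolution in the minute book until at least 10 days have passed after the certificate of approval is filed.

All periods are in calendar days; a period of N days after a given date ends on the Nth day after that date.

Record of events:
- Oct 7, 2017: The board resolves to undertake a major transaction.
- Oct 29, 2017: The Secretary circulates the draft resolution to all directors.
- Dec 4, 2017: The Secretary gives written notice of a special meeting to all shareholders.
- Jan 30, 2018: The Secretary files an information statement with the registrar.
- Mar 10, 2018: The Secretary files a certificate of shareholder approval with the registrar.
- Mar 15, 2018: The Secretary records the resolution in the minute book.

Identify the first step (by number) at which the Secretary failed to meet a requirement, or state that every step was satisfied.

Step 1 — counting 23 days from Oct 7, 2017 (when the board resolution is passed) gives a deadline of Oct 30, 2017; Oct 29, 2017 is within that limit.
Step 2 — must wait 35 days from Oct 29, 2017 (when the draft resolution is circulated), so not before Dec 3, 2017; done Dec 4, 2017, after the minimum wait.
Step 3 — counting 90 days from Dec 17, 2017 (end of the 13-day review period, which began when notice of the special meeting is given on Dec 4, 2017) gives a deadline of Mar 17, 2018; completed Jan 30, 2018, before the deadline.
Step 4 — must wait 38 days from Jan 30, 2018 (when the information statement is filed), so not before Mar 9, 2018; done Mar 10, 2018, after the minimum wait.
Step 5 — must wait 10 days from Mar 10, 2018 (when the certificate of approval is filed), so not before Mar 20, 2018; acted on Mar 15, 2018, 5 days prematurely.

Step 5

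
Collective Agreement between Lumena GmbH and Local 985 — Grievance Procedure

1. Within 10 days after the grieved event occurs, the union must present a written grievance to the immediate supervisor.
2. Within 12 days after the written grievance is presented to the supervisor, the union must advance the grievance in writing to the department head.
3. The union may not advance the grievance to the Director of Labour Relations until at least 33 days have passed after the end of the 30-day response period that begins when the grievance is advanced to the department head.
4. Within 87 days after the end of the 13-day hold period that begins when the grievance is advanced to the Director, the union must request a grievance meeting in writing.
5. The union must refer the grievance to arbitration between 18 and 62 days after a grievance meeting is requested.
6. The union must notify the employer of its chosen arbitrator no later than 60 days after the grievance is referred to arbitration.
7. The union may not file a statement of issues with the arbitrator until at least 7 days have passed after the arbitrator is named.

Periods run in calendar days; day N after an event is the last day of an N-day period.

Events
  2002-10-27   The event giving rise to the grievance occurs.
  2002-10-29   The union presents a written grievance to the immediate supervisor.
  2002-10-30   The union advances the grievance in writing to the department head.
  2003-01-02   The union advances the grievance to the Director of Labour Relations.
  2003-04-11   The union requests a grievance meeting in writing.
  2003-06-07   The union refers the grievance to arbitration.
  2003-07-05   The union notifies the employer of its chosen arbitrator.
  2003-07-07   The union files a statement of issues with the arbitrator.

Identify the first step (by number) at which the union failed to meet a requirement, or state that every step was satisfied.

Step 7

(1) due by 2002-10-27 + 10 days = 2002-11-06; completed 2002-10-29, before the deadline.
(2) due by 2002-10-29 + 12 days = 2002-11-10; done 2002-10-30 — timely.
(3) permitted from 2002-11-29 + 33 days = 2003-01-01 onward; done 2003-01-02, after the minimum wait.
(4) due by 2003-01-15 + 87 days = 2003-04-12; completed 2003-04-11, before the deadline.
(5) the permitted window runs from 2003-04-11 + 18 = 2003-04-29 to 2003-04-11 + 62 = 2003-06-12; done 2003-06-07, which is between those dates.
(6) due by 2003-06-07 + 60 days = 2003-08-06; done 2003-07-05 — timely.
(7) permitted from 2003-07-05 + 7 days = 2003-07-12 onward; done 2003-07-07 — 5 days too early.
The procedure was therefore not followed at step 7.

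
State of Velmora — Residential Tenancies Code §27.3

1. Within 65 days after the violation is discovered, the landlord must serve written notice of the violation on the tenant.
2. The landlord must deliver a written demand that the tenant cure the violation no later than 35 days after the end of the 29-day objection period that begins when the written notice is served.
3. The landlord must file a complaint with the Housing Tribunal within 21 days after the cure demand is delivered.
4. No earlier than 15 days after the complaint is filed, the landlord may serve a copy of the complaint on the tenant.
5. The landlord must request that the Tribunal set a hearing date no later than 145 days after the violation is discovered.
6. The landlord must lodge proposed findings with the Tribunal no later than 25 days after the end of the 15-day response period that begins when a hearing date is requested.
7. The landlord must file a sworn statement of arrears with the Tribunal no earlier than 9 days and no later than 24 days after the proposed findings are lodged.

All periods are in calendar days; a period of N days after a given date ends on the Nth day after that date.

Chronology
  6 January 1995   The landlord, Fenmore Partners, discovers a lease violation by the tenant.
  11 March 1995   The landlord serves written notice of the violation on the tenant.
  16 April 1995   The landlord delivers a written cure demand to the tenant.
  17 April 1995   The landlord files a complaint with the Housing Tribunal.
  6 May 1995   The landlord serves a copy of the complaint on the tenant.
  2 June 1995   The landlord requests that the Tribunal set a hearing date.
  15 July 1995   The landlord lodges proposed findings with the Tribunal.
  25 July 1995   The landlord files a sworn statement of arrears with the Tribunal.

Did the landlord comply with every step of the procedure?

No

Step 1: 65 days after 6 January 1995 (when the violation is discovered) is 12 March 1995; 11 March 1995 is within that limit.
Step 2: 35 days after 9 April 1995 (end of the 29-day objection period, which began when the written notice is served on 11 March 1995) is 14 May 1995; 16 April 1995 is within that limit.
Step 3: 21 days after 16 April 1995 (when the cure demand is delivered) is 7 May 1995; completed 17 April 1995, before the deadline.
Step 4: the earliest permitted date is 15 days after 17 April 1995 (when the complaint is filed), i.e. 2 May 1995; done 6 May 1995, after the minimum wait.
Step 5: 145 days after 6 January 1995 (when the violation is discovered) is 31 May 1995; not done until 2 June 1995, 2 days after the deadline.
No need to go further; step 5 was not satisfied.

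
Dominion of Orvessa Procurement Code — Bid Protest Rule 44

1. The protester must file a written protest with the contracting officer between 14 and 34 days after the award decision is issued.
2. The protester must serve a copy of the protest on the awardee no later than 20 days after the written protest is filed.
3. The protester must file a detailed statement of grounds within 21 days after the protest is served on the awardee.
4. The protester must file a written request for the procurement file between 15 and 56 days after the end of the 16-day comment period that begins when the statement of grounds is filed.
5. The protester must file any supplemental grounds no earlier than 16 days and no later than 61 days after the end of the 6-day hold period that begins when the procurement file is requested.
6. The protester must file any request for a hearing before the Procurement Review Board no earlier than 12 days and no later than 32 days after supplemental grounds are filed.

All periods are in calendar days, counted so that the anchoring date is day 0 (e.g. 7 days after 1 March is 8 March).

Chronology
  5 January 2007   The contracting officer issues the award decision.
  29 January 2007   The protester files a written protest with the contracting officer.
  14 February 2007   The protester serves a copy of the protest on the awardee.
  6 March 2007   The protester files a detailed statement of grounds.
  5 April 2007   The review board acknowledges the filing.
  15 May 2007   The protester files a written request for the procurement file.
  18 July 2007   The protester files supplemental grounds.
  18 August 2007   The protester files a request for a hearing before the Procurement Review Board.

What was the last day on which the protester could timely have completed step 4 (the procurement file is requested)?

17 May 2007

The statement of grounds is filed on 6 March 2007; the 16-day comment period therefore ends 22 March 2007, and step 4 runs from that date. The window is 15–56 days after 22 March 2007; it closes on 17 May 2007.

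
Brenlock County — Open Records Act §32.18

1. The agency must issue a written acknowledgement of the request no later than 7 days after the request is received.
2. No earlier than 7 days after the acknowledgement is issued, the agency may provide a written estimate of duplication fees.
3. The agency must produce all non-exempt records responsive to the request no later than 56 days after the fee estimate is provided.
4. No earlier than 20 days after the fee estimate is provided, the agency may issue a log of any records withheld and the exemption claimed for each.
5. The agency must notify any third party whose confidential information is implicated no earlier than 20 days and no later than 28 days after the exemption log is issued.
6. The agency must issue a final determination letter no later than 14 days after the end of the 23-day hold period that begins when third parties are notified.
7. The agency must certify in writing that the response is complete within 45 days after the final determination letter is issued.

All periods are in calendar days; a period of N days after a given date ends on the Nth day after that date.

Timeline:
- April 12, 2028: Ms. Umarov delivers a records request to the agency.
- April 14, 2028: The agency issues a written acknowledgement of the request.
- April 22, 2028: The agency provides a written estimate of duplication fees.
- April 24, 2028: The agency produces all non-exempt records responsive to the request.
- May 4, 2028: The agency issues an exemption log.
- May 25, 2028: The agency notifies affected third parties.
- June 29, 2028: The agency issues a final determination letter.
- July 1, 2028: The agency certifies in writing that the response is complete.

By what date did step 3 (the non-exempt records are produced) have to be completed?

June 17, 2028

Step 3 runs from April 22, 2028, when the fee estimate is provided. 56 days after April 22, 2028 is June 17, 2028.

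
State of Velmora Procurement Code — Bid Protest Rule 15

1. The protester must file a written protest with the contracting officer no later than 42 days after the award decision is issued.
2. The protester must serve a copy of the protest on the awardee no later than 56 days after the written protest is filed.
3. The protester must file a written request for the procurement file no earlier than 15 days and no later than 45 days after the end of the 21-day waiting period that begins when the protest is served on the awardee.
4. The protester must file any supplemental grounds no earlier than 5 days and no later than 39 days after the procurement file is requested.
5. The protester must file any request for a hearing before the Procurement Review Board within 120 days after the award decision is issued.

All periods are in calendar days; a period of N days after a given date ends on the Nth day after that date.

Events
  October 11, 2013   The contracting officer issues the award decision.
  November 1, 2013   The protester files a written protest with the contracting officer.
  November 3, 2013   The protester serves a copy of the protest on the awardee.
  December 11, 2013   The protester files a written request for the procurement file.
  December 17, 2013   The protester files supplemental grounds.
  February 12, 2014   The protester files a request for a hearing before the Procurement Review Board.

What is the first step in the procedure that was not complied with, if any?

Step 5

Step 1 — counting 42 days from October 11, 2013 (when the award decision is issued) gives a deadline of November 22, 2013; done November 1, 2013 — timely.
Step 2 — counting 56 days from November 1, 2013 (when the written protest is filed) gives a deadline of December 27, 2013; completed November 3, 2013, before the deadline.
Step 3 — 15 and 45 days from November 24, 2013 (end of the 21-day waiting period, which began when the protest is served on the awardee on November 3, 2013) are December 9, 2013 and January 8, 2014 respectively; done December 11, 2013, which is between those dates.
Step 4 — 5 and 39 days from December 11, 2013 (when the procurement file is requested) are December 16, 2013 and January 19, 2014 respectively; December 17, 2013 falls inside that range.
Step 5 — counting 120 days from October 11, 2013 (when the award decision is issued) gives a deadline of February 8, 2014; not done until February 12, 2014, 4 days after the deadline.
The analysis stops there.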